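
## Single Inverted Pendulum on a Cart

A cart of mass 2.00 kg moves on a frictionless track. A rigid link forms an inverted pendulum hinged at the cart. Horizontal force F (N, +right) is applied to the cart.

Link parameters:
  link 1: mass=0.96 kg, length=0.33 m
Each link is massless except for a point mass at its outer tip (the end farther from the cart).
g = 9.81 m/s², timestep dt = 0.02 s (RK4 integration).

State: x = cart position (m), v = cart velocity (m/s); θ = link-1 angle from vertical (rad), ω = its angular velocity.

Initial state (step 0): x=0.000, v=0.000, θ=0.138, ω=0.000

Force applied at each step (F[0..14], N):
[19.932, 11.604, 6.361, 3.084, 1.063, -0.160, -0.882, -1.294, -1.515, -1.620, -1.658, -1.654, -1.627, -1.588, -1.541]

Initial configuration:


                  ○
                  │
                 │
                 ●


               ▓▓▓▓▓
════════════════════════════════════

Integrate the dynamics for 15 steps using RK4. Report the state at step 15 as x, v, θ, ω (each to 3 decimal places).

apply F[0]=+19.932 → step 1: x=0.002, v=0.185, θ=0.133, ω=-0.475
apply F[1]=+11.604 → step 2: x=0.007, v=0.288, θ=0.121, ω=-0.710
apply F[2]=+6.361 → step 3: x=0.013, v=0.341, θ=0.106, ω=-0.801
apply F[3]=+3.084 → step 4: x=0.020, v=0.363, θ=0.090, ω=-0.808
apply F[4]=+1.063 → step 5: x=0.027, v=0.366, θ=0.075, ω=-0.769
apply F[5]=-0.160 → step 6: x=0.034, v=0.358, θ=0.060, ω=-0.706
apply F[6]=-0.882 → step 7: x=0.041, v=0.345, θ=0.046, ω=-0.633
apply F[7]=-1.294 → step 8: x=0.048, v=0.328, θ=0.035, ω=-0.558
apply F[8]=-1.515 → step 9: x=0.055, v=0.310, θ=0.024, ω=-0.487
apply F[9]=-1.620 → step 10: x=0.061, v=0.292, θ=0.015, ω=-0.420
apply F[10]=-1.658 → step 11: x=0.066, v=0.274, θ=0.007, ω=-0.360
apply F[11]=-1.654 → step 12: x=0.072, v=0.258, θ=0.001, ω=-0.307
apply F[12]=-1.627 → step 13: x=0.077, v=0.242, θ=-0.005, ω=-0.260
apply F[13]=-1.588 → step 14: x=0.081, v=0.226, θ=-0.010, ω=-0.218
apply F[14]=-1.541 → step 15: x=0.086, v=0.212, θ=-0.014, ω=-0.182

Answer: x=0.086, v=0.212, θ=-0.014, ω=-0.182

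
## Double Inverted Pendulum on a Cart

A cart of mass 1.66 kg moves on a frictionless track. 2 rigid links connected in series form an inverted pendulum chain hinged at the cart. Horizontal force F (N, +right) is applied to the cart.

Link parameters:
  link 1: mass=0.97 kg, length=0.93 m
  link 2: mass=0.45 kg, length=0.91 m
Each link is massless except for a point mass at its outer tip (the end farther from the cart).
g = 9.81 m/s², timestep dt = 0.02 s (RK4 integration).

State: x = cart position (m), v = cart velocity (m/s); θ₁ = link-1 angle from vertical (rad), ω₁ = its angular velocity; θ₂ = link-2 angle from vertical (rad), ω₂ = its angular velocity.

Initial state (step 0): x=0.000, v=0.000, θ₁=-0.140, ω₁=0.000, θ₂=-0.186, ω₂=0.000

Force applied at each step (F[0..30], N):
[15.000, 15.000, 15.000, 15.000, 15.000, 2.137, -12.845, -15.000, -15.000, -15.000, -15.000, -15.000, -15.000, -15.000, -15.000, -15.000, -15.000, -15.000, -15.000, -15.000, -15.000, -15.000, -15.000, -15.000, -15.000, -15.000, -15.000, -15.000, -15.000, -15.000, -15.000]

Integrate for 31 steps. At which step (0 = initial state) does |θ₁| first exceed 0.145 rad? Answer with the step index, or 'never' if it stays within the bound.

Answer: 2

Derivation:
apply F[0]=+15.000 → step 1: x=0.002, v=0.201, θ₁=-0.142, ω₁=-0.239, θ₂=-0.186, ω₂=-0.012
apply F[1]=+15.000 → step 2: x=0.008, v=0.401, θ₁=-0.150, ω₁=-0.480, θ₂=-0.186, ω₂=-0.023
apply F[2]=+15.000 → step 3: x=0.018, v=0.603, θ₁=-0.162, ω₁=-0.724, θ₂=-0.187, ω₂=-0.031
apply F[3]=+15.000 → step 4: x=0.032, v=0.805, θ₁=-0.179, ω₁=-0.973, θ₂=-0.188, ω₂=-0.035
apply F[4]=+15.000 → step 5: x=0.050, v=1.007, θ₁=-0.201, ω₁=-1.226, θ₂=-0.188, ω₂=-0.035
apply F[5]=+2.137 → step 6: x=0.071, v=1.059, θ₁=-0.226, ω₁=-1.328, θ₂=-0.189, ω₂=-0.029
apply F[6]=-12.845 → step 7: x=0.091, v=0.943, θ₁=-0.252, ω₁=-1.260, θ₂=-0.189, ω₂=-0.014
apply F[7]=-15.000 → step 8: x=0.108, v=0.806, θ₁=-0.276, ω₁=-1.181, θ₂=-0.190, ω₂=0.010
apply F[8]=-15.000 → step 9: x=0.123, v=0.674, θ₁=-0.299, ω₁=-1.114, θ₂=-0.189, ω₂=0.042
apply F[9]=-15.000 → step 10: x=0.135, v=0.546, θ₁=-0.321, ω₁=-1.060, θ₂=-0.188, ω₂=0.081
apply F[10]=-15.000 → step 11: x=0.145, v=0.422, θ₁=-0.342, ω₁=-1.017, θ₂=-0.186, ω₂=0.129
apply F[11]=-15.000 → step 12: x=0.152, v=0.301, θ₁=-0.362, ω₁=-0.985, θ₂=-0.183, ω₂=0.183
apply F[12]=-15.000 → step 13: x=0.157, v=0.184, θ₁=-0.381, ω₁=-0.963, θ₂=-0.178, ω₂=0.246
apply F[13]=-15.000 → step 14: x=0.160, v=0.070, θ₁=-0.400, ω₁=-0.950, θ₂=-0.173, ω₂=0.315
apply F[14]=-15.000 → step 15: x=0.160, v=-0.042, θ₁=-0.419, ω₁=-0.947, θ₂=-0.166, ω₂=0.393
apply F[15]=-15.000 → step 16: x=0.158, v=-0.152, θ₁=-0.438, ω₁=-0.953, θ₂=-0.157, ω₂=0.478
apply F[16]=-15.000 → step 17: x=0.154, v=-0.260, θ₁=-0.457, ω₁=-0.966, θ₂=-0.146, ω₂=0.570
apply F[17]=-15.000 → step 18: x=0.148, v=-0.366, θ₁=-0.477, ω₁=-0.988, θ₂=-0.134, ω₂=0.670
apply F[18]=-15.000 → step 19: x=0.139, v=-0.471, θ₁=-0.497, ω₁=-1.018, θ₂=-0.120, ω₂=0.778
apply F[19]=-15.000 → step 20: x=0.129, v=-0.574, θ₁=-0.518, ω₁=-1.054, θ₂=-0.103, ω₂=0.893
apply F[20]=-15.000 → step 21: x=0.116, v=-0.677, θ₁=-0.539, ω₁=-1.096, θ₂=-0.084, ω₂=1.015
apply F[21]=-15.000 → step 22: x=0.102, v=-0.780, θ₁=-0.562, ω₁=-1.145, θ₂=-0.062, ω₂=1.144
apply F[22]=-15.000 → step 23: x=0.085, v=-0.883, θ₁=-0.585, ω₁=-1.198, θ₂=-0.038, ω₂=1.279
apply F[23]=-15.000 → step 24: x=0.066, v=-0.986, θ₁=-0.610, ω₁=-1.256, θ₂=-0.011, ω₂=1.419
apply F[24]=-15.000 → step 25: x=0.046, v=-1.089, θ₁=-0.635, ω₁=-1.316, θ₂=0.019, ω₂=1.565
apply F[25]=-15.000 → step 26: x=0.023, v=-1.194, θ₁=-0.662, ω₁=-1.379, θ₂=0.052, ω₂=1.714
apply F[26]=-15.000 → step 27: x=-0.002, v=-1.301, θ₁=-0.690, ω₁=-1.443, θ₂=0.087, ω₂=1.866
apply F[27]=-15.000 → step 28: x=-0.029, v=-1.408, θ₁=-0.720, ω₁=-1.508, θ₂=0.126, ω₂=2.019
apply F[28]=-15.000 → step 29: x=-0.058, v=-1.518, θ₁=-0.751, ω₁=-1.571, θ₂=0.168, ω₂=2.173
apply F[29]=-15.000 → step 30: x=-0.090, v=-1.629, θ₁=-0.783, ω₁=-1.633, θ₂=0.213, ω₂=2.328
apply F[30]=-15.000 → step 31: x=-0.124, v=-1.741, θ₁=-0.816, ω₁=-1.694, θ₂=0.261, ω₂=2.481
|θ₁| = 0.150 > 0.145 first at step 2.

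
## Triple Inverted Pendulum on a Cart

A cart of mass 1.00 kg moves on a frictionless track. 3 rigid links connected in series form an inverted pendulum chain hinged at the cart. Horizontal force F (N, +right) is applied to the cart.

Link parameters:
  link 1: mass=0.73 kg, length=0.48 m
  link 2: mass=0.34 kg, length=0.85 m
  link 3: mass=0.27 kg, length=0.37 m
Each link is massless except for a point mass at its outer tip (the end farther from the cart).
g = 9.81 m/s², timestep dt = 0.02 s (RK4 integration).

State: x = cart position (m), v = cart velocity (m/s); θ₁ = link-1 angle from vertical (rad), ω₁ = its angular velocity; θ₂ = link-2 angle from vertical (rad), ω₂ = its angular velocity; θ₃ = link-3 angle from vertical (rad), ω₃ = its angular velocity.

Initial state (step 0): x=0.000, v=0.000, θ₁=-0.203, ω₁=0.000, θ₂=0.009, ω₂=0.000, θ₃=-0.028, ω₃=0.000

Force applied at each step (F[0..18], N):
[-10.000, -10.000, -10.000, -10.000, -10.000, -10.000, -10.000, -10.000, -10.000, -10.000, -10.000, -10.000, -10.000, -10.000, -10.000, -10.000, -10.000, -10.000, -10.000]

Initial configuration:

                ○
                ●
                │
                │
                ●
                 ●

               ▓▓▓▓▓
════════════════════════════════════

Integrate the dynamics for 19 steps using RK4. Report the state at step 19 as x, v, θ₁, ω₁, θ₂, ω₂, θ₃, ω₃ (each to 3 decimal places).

apply F[0]=-10.000 → step 1: x=-0.001, v=-0.143, θ₁=-0.202, ω₁=0.133, θ₂=0.010, ω₂=0.104, θ₃=-0.028, ω₃=-0.038
apply F[1]=-10.000 → step 2: x=-0.006, v=-0.286, θ₁=-0.198, ω₁=0.269, θ₂=0.013, ω₂=0.208, θ₃=-0.030, ω₃=-0.078
apply F[2]=-10.000 → step 3: x=-0.013, v=-0.431, θ₁=-0.191, ω₁=0.412, θ₂=0.018, ω₂=0.312, θ₃=-0.032, ω₃=-0.124
apply F[3]=-10.000 → step 4: x=-0.023, v=-0.580, θ₁=-0.181, ω₁=0.567, θ₂=0.026, ω₂=0.415, θ₃=-0.035, ω₃=-0.178
apply F[4]=-10.000 → step 5: x=-0.036, v=-0.731, θ₁=-0.168, ω₁=0.737, θ₂=0.035, ω₂=0.519, θ₃=-0.039, ω₃=-0.242
apply F[5]=-10.000 → step 6: x=-0.052, v=-0.888, θ₁=-0.152, ω₁=0.926, θ₂=0.046, ω₂=0.620, θ₃=-0.044, ω₃=-0.320
apply F[6]=-10.000 → step 7: x=-0.072, v=-1.051, θ₁=-0.131, ω₁=1.141, θ₂=0.060, ω₂=0.720, θ₃=-0.052, ω₃=-0.411
apply F[7]=-10.000 → step 8: x=-0.094, v=-1.221, θ₁=-0.106, ω₁=1.387, θ₂=0.075, ω₂=0.815, θ₃=-0.061, ω₃=-0.517
apply F[8]=-10.000 → step 9: x=-0.121, v=-1.400, θ₁=-0.075, ω₁=1.670, θ₂=0.092, ω₂=0.904, θ₃=-0.072, ω₃=-0.637
apply F[9]=-10.000 → step 10: x=-0.150, v=-1.587, θ₁=-0.039, ω₁=1.996, θ₂=0.111, ω₂=0.984, θ₃=-0.086, ω₃=-0.766
apply F[10]=-10.000 → step 11: x=-0.184, v=-1.784, θ₁=0.005, ω₁=2.368, θ₂=0.132, ω₂=1.050, θ₃=-0.103, ω₃=-0.897
apply F[11]=-10.000 → step 12: x=-0.222, v=-1.988, θ₁=0.056, ω₁=2.787, θ₂=0.153, ω₂=1.098, θ₃=-0.122, ω₃=-1.014
apply F[12]=-10.000 → step 13: x=-0.264, v=-2.197, θ₁=0.117, ω₁=3.246, θ₂=0.175, ω₂=1.126, θ₃=-0.143, ω₃=-1.100
apply F[13]=-10.000 → step 14: x=-0.310, v=-2.403, θ₁=0.187, ω₁=3.731, θ₂=0.198, ω₂=1.133, θ₃=-0.166, ω₃=-1.130
apply F[14]=-10.000 → step 15: x=-0.360, v=-2.598, θ₁=0.266, ω₁=4.218, θ₂=0.221, ω₂=1.123, θ₃=-0.188, ω₃=-1.080
apply F[15]=-10.000 → step 16: x=-0.413, v=-2.772, θ₁=0.355, ω₁=4.678, θ₂=0.243, ω₂=1.108, θ₃=-0.208, ω₃=-0.938
apply F[16]=-10.000 → step 17: x=-0.470, v=-2.916, θ₁=0.453, ω₁=5.086, θ₂=0.265, ω₂=1.101, θ₃=-0.225, ω₃=-0.702
apply F[17]=-10.000 → step 18: x=-0.530, v=-3.026, θ₁=0.558, ω₁=5.430, θ₂=0.287, ω₂=1.116, θ₃=-0.236, ω₃=-0.386
apply F[18]=-10.000 → step 19: x=-0.591, v=-3.100, θ₁=0.670, ω₁=5.711, θ₂=0.310, ω₂=1.163, θ₃=-0.240, ω₃=-0.014

Answer: x=-0.591, v=-3.100, θ₁=0.670, ω₁=5.711, θ₂=0.310, ω₂=1.163, θ₃=-0.240, ω₃=-0.014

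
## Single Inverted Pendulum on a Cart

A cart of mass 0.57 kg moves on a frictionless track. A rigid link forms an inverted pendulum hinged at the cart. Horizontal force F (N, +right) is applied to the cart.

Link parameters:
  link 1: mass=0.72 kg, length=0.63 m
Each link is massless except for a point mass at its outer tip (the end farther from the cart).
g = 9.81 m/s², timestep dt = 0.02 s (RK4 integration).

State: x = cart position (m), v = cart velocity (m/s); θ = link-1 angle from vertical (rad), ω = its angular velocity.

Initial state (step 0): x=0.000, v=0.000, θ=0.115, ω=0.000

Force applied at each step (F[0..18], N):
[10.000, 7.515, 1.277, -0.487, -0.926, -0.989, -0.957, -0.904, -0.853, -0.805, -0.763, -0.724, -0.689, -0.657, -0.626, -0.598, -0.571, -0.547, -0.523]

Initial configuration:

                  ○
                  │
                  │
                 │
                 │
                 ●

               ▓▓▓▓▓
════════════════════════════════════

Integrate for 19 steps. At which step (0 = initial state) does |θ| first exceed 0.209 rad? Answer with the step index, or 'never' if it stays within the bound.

apply F[0]=+10.000 → step 1: x=0.003, v=0.318, θ=0.110, ω=-0.466
apply F[1]=+7.515 → step 2: x=0.012, v=0.553, θ=0.098, ω=-0.805
apply F[2]=+1.277 → step 3: x=0.023, v=0.577, θ=0.081, ω=-0.814
apply F[3]=-0.487 → step 4: x=0.034, v=0.542, θ=0.066, ω=-0.737
apply F[4]=-0.926 → step 5: x=0.045, v=0.496, θ=0.052, ω=-0.645
apply F[5]=-0.989 → step 6: x=0.054, v=0.450, θ=0.040, ω=-0.559
apply F[6]=-0.957 → step 7: x=0.063, v=0.408, θ=0.030, ω=-0.481
apply F[7]=-0.904 → step 8: x=0.071, v=0.371, θ=0.021, ω=-0.413
apply F[8]=-0.853 → step 9: x=0.078, v=0.337, θ=0.013, ω=-0.354
apply F[9]=-0.805 → step 10: x=0.084, v=0.306, θ=0.007, ω=-0.302
apply F[10]=-0.763 → step 11: x=0.090, v=0.278, θ=0.001, ω=-0.257
apply F[11]=-0.724 → step 12: x=0.095, v=0.253, θ=-0.004, ω=-0.218
apply F[12]=-0.689 → step 13: x=0.100, v=0.230, θ=-0.008, ω=-0.184
apply F[13]=-0.657 → step 14: x=0.104, v=0.210, θ=-0.011, ω=-0.154
apply F[14]=-0.626 → step 15: x=0.108, v=0.191, θ=-0.014, ω=-0.128
apply F[15]=-0.598 → step 16: x=0.112, v=0.174, θ=-0.016, ω=-0.105
apply F[16]=-0.571 → step 17: x=0.115, v=0.158, θ=-0.018, ω=-0.085
apply F[17]=-0.547 → step 18: x=0.118, v=0.143, θ=-0.020, ω=-0.068
apply F[18]=-0.523 → step 19: x=0.121, v=0.130, θ=-0.021, ω=-0.054
max |θ| = 0.115 ≤ 0.209 over all 20 states.

Answer: never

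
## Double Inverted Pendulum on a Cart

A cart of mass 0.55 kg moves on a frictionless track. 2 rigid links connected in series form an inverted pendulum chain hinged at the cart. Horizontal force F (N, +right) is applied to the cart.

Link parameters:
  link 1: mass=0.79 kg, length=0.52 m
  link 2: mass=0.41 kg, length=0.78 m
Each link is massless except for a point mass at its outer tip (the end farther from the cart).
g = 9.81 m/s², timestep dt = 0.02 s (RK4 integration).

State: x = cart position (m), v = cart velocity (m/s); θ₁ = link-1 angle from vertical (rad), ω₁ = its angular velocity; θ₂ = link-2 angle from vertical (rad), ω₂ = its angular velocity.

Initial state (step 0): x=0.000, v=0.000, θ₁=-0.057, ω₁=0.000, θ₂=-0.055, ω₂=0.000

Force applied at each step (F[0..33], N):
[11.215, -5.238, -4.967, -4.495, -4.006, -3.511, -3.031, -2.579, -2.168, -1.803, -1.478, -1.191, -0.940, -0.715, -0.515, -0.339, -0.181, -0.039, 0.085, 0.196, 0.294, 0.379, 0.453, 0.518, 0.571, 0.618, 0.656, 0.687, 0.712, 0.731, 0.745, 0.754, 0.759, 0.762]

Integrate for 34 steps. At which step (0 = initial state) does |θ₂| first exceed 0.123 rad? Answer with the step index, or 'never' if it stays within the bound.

apply F[0]=+11.215 → step 1: x=0.004, v=0.430, θ₁=-0.065, ω₁=-0.848, θ₂=-0.055, ω₂=0.002
apply F[1]=-5.238 → step 2: x=0.011, v=0.271, θ₁=-0.080, ω₁=-0.576, θ₂=-0.055, ω₂=0.009
apply F[2]=-4.967 → step 3: x=0.015, v=0.129, θ₁=-0.089, ω₁=-0.340, θ₂=-0.055, ω₂=0.021
apply F[3]=-4.495 → step 4: x=0.017, v=0.006, θ₁=-0.094, ω₁=-0.148, θ₂=-0.054, ω₂=0.036
apply F[4]=-4.006 → step 5: x=0.016, v=-0.097, θ₁=-0.095, ω₁=0.006, θ₂=-0.053, ω₂=0.052
apply F[5]=-3.511 → step 6: x=0.013, v=-0.183, θ₁=-0.094, ω₁=0.126, θ₂=-0.052, ω₂=0.068
apply F[6]=-3.031 → step 7: x=0.009, v=-0.253, θ₁=-0.090, ω₁=0.217, θ₂=-0.050, ω₂=0.085
apply F[7]=-2.579 → step 8: x=0.003, v=-0.308, θ₁=-0.085, ω₁=0.283, θ₂=-0.049, ω₂=0.099
apply F[8]=-2.168 → step 9: x=-0.004, v=-0.352, θ₁=-0.079, ω₁=0.328, θ₂=-0.046, ω₂=0.113
apply F[9]=-1.803 → step 10: x=-0.011, v=-0.385, θ₁=-0.072, ω₁=0.356, θ₂=-0.044, ω₂=0.125
apply F[10]=-1.478 → step 11: x=-0.019, v=-0.409, θ₁=-0.065, ω₁=0.372, θ₂=-0.042, ω₂=0.135
apply F[11]=-1.191 → step 12: x=-0.027, v=-0.426, θ₁=-0.058, ω₁=0.378, θ₂=-0.039, ω₂=0.143
apply F[12]=-0.940 → step 13: x=-0.036, v=-0.437, θ₁=-0.050, ω₁=0.376, θ₂=-0.036, ω₂=0.149
apply F[13]=-0.715 → step 14: x=-0.045, v=-0.444, θ₁=-0.043, ω₁=0.368, θ₂=-0.033, ω₂=0.154
apply F[14]=-0.515 → step 15: x=-0.054, v=-0.446, θ₁=-0.036, ω₁=0.356, θ₂=-0.030, ω₂=0.157
apply F[15]=-0.339 → step 16: x=-0.063, v=-0.445, θ₁=-0.029, ω₁=0.340, θ₂=-0.027, ω₂=0.158
apply F[16]=-0.181 → step 17: x=-0.071, v=-0.440, θ₁=-0.022, ω₁=0.323, θ₂=-0.023, ω₂=0.158
apply F[17]=-0.039 → step 18: x=-0.080, v=-0.434, θ₁=-0.016, ω₁=0.304, θ₂=-0.020, ω₂=0.157
apply F[18]=+0.085 → step 19: x=-0.089, v=-0.425, θ₁=-0.010, ω₁=0.283, θ₂=-0.017, ω₂=0.155
apply F[19]=+0.196 → step 20: x=-0.097, v=-0.415, θ₁=-0.004, ω₁=0.263, θ₂=-0.014, ω₂=0.152
apply F[20]=+0.294 → step 21: x=-0.105, v=-0.404, θ₁=0.001, ω₁=0.242, θ₂=-0.011, ω₂=0.148
apply F[21]=+0.379 → step 22: x=-0.113, v=-0.391, θ₁=0.005, ω₁=0.222, θ₂=-0.008, ω₂=0.143
apply F[22]=+0.453 → step 23: x=-0.121, v=-0.378, θ₁=0.009, ω₁=0.202, θ₂=-0.005, ω₂=0.137
apply F[23]=+0.518 → step 24: x=-0.128, v=-0.364, θ₁=0.013, ω₁=0.182, θ₂=-0.003, ω₂=0.131
apply F[24]=+0.571 → step 25: x=-0.135, v=-0.350, θ₁=0.017, ω₁=0.163, θ₂=-0.000, ω₂=0.125
apply F[25]=+0.618 → step 26: x=-0.142, v=-0.335, θ₁=0.020, ω₁=0.145, θ₂=0.002, ω₂=0.119
apply F[26]=+0.656 → step 27: x=-0.149, v=-0.320, θ₁=0.023, ω₁=0.129, θ₂=0.005, ω₂=0.112
apply F[27]=+0.687 → step 28: x=-0.155, v=-0.305, θ₁=0.025, ω₁=0.113, θ₂=0.007, ω₂=0.105
apply F[28]=+0.712 → step 29: x=-0.161, v=-0.291, θ₁=0.027, ω₁=0.098, θ₂=0.009, ω₂=0.098
apply F[29]=+0.731 → step 30: x=-0.167, v=-0.276, θ₁=0.029, ω₁=0.084, θ₂=0.011, ω₂=0.091
apply F[30]=+0.745 → step 31: x=-0.172, v=-0.262, θ₁=0.030, ω₁=0.071, θ₂=0.013, ω₂=0.084
apply F[31]=+0.754 → step 32: x=-0.177, v=-0.248, θ₁=0.032, ω₁=0.059, θ₂=0.014, ω₂=0.077
apply F[32]=+0.759 → step 33: x=-0.182, v=-0.234, θ₁=0.033, ω₁=0.048, θ₂=0.016, ω₂=0.071
apply F[33]=+0.762 → step 34: x=-0.187, v=-0.220, θ₁=0.034, ω₁=0.038, θ₂=0.017, ω₂=0.064
max |θ₂| = 0.055 ≤ 0.123 over all 35 states.

Answer: never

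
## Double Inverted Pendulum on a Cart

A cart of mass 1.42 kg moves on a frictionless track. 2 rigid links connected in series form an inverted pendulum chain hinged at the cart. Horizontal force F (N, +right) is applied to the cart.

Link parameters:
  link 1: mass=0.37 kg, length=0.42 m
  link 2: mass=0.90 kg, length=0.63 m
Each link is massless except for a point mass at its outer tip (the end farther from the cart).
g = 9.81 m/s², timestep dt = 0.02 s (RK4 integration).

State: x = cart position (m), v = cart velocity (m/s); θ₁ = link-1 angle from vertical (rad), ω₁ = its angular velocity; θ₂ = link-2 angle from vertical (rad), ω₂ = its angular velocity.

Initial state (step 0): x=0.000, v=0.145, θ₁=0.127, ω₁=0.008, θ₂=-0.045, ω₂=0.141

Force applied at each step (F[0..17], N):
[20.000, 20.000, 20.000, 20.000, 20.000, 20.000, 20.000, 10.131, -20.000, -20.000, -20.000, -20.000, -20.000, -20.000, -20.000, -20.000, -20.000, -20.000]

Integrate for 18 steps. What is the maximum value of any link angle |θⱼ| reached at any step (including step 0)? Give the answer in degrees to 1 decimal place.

apply F[0]=+20.000 → step 1: x=0.005, v=0.403, θ₁=0.124, ω₁=-0.338, θ₂=-0.044, ω₂=-0.055
apply F[1]=+20.000 → step 2: x=0.016, v=0.662, θ₁=0.113, ω₁=-0.700, θ₂=-0.047, ω₂=-0.241
apply F[2]=+20.000 → step 3: x=0.032, v=0.925, θ₁=0.096, ω₁=-1.093, θ₂=-0.054, ω₂=-0.412
apply F[3]=+20.000 → step 4: x=0.053, v=1.192, θ₁=0.069, ω₁=-1.534, θ₂=-0.063, ω₂=-0.560
apply F[4]=+20.000 → step 5: x=0.080, v=1.466, θ₁=0.034, ω₁=-2.039, θ₂=-0.076, ω₂=-0.675
apply F[5]=+20.000 → step 6: x=0.112, v=1.746, θ₁=-0.013, ω₁=-2.622, θ₂=-0.090, ω₂=-0.751
apply F[6]=+20.000 → step 7: x=0.150, v=2.031, θ₁=-0.072, ω₁=-3.285, θ₂=-0.106, ω₂=-0.784
apply F[7]=+10.131 → step 8: x=0.192, v=2.181, θ₁=-0.141, ω₁=-3.684, θ₂=-0.121, ω₂=-0.788
apply F[8]=-20.000 → step 9: x=0.233, v=1.920, θ₁=-0.210, ω₁=-3.192, θ₂=-0.137, ω₂=-0.753
apply F[9]=-20.000 → step 10: x=0.269, v=1.674, θ₁=-0.270, ω₁=-2.825, θ₂=-0.151, ω₂=-0.665
apply F[10]=-20.000 → step 11: x=0.300, v=1.440, θ₁=-0.324, ω₁=-2.575, θ₂=-0.163, ω₂=-0.526
apply F[11]=-20.000 → step 12: x=0.326, v=1.217, θ₁=-0.374, ω₁=-2.431, θ₂=-0.172, ω₂=-0.338
apply F[12]=-20.000 → step 13: x=0.348, v=1.002, θ₁=-0.421, ω₁=-2.380, θ₂=-0.176, ω₂=-0.107
apply F[13]=-20.000 → step 14: x=0.366, v=0.792, θ₁=-0.469, ω₁=-2.408, θ₂=-0.176, ω₂=0.164
apply F[14]=-20.000 → step 15: x=0.380, v=0.585, θ₁=-0.518, ω₁=-2.500, θ₂=-0.170, ω₂=0.467
apply F[15]=-20.000 → step 16: x=0.390, v=0.378, θ₁=-0.570, ω₁=-2.640, θ₂=-0.157, ω₂=0.794
apply F[16]=-20.000 → step 17: x=0.395, v=0.169, θ₁=-0.624, ω₁=-2.807, θ₂=-0.138, ω₂=1.134
apply F[17]=-20.000 → step 18: x=0.397, v=-0.045, θ₁=-0.682, ω₁=-2.983, θ₂=-0.112, ω₂=1.476
Max |angle| over trajectory = 0.682 rad = 39.1°.

Answer: 39.1°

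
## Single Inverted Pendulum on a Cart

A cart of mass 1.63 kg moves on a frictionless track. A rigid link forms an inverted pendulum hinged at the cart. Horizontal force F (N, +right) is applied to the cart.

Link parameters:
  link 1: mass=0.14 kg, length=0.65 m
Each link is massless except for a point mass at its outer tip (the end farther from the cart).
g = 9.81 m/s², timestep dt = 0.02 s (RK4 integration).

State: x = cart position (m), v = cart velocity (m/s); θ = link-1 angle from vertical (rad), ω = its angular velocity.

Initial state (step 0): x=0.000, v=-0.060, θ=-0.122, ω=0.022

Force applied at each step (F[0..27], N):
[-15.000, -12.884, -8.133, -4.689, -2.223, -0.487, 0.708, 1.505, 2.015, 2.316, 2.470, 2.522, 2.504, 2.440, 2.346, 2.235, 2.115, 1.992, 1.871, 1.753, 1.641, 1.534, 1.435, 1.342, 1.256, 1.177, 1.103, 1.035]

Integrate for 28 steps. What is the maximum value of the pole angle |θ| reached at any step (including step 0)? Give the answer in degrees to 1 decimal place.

apply F[0]=-15.000 → step 1: x=-0.003, v=-0.242, θ=-0.119, ω=0.263
apply F[1]=-12.884 → step 2: x=-0.009, v=-0.398, θ=-0.112, ω=0.467
apply F[2]=-8.133 → step 3: x=-0.018, v=-0.496, θ=-0.101, ω=0.584
apply F[3]=-4.689 → step 4: x=-0.029, v=-0.552, θ=-0.089, ω=0.641
apply F[4]=-2.223 → step 5: x=-0.040, v=-0.578, θ=-0.076, ω=0.656
apply F[5]=-0.487 → step 6: x=-0.052, v=-0.582, θ=-0.063, ω=0.643
apply F[6]=+0.708 → step 7: x=-0.063, v=-0.573, θ=-0.051, ω=0.611
apply F[7]=+1.505 → step 8: x=-0.075, v=-0.554, θ=-0.039, ω=0.568
apply F[8]=+2.015 → step 9: x=-0.085, v=-0.528, θ=-0.028, ω=0.519
apply F[9]=+2.316 → step 10: x=-0.096, v=-0.500, θ=-0.018, ω=0.467
apply F[10]=+2.470 → step 11: x=-0.105, v=-0.469, θ=-0.009, ω=0.416
apply F[11]=+2.522 → step 12: x=-0.114, v=-0.438, θ=-0.001, ω=0.367
apply F[12]=+2.504 → step 13: x=-0.123, v=-0.407, θ=0.005, ω=0.320
apply F[13]=+2.440 → step 14: x=-0.131, v=-0.377, θ=0.011, ω=0.277
apply F[14]=+2.346 → step 15: x=-0.138, v=-0.349, θ=0.017, ω=0.237
apply F[15]=+2.235 → step 16: x=-0.145, v=-0.322, θ=0.021, ω=0.201
apply F[16]=+2.115 → step 17: x=-0.151, v=-0.296, θ=0.025, ω=0.169
apply F[17]=+1.992 → step 18: x=-0.157, v=-0.272, θ=0.028, ω=0.140
apply F[18]=+1.871 → step 19: x=-0.162, v=-0.250, θ=0.030, ω=0.114
apply F[19]=+1.753 → step 20: x=-0.167, v=-0.229, θ=0.032, ω=0.091
apply F[20]=+1.641 → step 21: x=-0.171, v=-0.209, θ=0.034, ω=0.071
apply F[21]=+1.534 → step 22: x=-0.175, v=-0.191, θ=0.035, ω=0.054
apply F[22]=+1.435 → step 23: x=-0.179, v=-0.174, θ=0.036, ω=0.038
apply F[23]=+1.342 → step 24: x=-0.182, v=-0.158, θ=0.037, ω=0.025
apply F[24]=+1.256 → step 25: x=-0.185, v=-0.143, θ=0.037, ω=0.013
apply F[25]=+1.177 → step 26: x=-0.188, v=-0.130, θ=0.037, ω=0.003
apply F[26]=+1.103 → step 27: x=-0.190, v=-0.117, θ=0.037, ω=-0.005
apply F[27]=+1.035 → step 28: x=-0.192, v=-0.105, θ=0.037, ω=-0.013
Max |angle| over trajectory = 0.122 rad = 7.0°.

Answer: 7.0°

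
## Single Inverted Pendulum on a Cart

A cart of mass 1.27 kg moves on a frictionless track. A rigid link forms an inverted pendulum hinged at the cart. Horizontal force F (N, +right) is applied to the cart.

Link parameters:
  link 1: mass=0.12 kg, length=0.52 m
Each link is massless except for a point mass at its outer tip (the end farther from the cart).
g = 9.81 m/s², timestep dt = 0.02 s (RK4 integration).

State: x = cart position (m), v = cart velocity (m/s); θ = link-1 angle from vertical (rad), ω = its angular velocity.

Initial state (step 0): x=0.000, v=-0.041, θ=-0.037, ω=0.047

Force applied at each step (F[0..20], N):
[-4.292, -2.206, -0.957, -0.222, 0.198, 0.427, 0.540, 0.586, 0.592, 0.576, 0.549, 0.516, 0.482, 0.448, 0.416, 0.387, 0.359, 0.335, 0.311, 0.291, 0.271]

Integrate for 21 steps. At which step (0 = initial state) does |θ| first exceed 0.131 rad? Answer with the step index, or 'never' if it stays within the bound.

apply F[0]=-4.292 → step 1: x=-0.001, v=-0.108, θ=-0.035, ω=0.162
apply F[1]=-2.206 → step 2: x=-0.004, v=-0.142, θ=-0.031, ω=0.215
apply F[2]=-0.957 → step 3: x=-0.007, v=-0.157, θ=-0.027, ω=0.232
apply F[3]=-0.222 → step 4: x=-0.010, v=-0.160, θ=-0.022, ω=0.229
apply F[4]=+0.198 → step 5: x=-0.013, v=-0.156, θ=-0.018, ω=0.215
apply F[5]=+0.427 → step 6: x=-0.016, v=-0.149, θ=-0.014, ω=0.195
apply F[6]=+0.540 → step 7: x=-0.019, v=-0.140, θ=-0.010, ω=0.174
apply F[7]=+0.586 → step 8: x=-0.022, v=-0.131, θ=-0.007, ω=0.153
apply F[8]=+0.592 → step 9: x=-0.024, v=-0.122, θ=-0.004, ω=0.133
apply F[9]=+0.576 → step 10: x=-0.027, v=-0.112, θ=-0.001, ω=0.114
apply F[10]=+0.549 → step 11: x=-0.029, v=-0.104, θ=0.001, ω=0.098
apply F[11]=+0.516 → step 12: x=-0.031, v=-0.096, θ=0.003, ω=0.083
apply F[12]=+0.482 → step 13: x=-0.033, v=-0.088, θ=0.004, ω=0.070
apply F[13]=+0.448 → step 14: x=-0.035, v=-0.081, θ=0.005, ω=0.058
apply F[14]=+0.416 → step 15: x=-0.036, v=-0.075, θ=0.007, ω=0.048
apply F[15]=+0.387 → step 16: x=-0.038, v=-0.069, θ=0.007, ω=0.039
apply F[16]=+0.359 → step 17: x=-0.039, v=-0.063, θ=0.008, ω=0.031
apply F[17]=+0.335 → step 18: x=-0.040, v=-0.058, θ=0.009, ω=0.025
apply F[18]=+0.311 → step 19: x=-0.041, v=-0.053, θ=0.009, ω=0.019
apply F[19]=+0.291 → step 20: x=-0.042, v=-0.049, θ=0.009, ω=0.014
apply F[20]=+0.271 → step 21: x=-0.043, v=-0.045, θ=0.010, ω=0.010
max |θ| = 0.037 ≤ 0.131 over all 22 states.

Answer: never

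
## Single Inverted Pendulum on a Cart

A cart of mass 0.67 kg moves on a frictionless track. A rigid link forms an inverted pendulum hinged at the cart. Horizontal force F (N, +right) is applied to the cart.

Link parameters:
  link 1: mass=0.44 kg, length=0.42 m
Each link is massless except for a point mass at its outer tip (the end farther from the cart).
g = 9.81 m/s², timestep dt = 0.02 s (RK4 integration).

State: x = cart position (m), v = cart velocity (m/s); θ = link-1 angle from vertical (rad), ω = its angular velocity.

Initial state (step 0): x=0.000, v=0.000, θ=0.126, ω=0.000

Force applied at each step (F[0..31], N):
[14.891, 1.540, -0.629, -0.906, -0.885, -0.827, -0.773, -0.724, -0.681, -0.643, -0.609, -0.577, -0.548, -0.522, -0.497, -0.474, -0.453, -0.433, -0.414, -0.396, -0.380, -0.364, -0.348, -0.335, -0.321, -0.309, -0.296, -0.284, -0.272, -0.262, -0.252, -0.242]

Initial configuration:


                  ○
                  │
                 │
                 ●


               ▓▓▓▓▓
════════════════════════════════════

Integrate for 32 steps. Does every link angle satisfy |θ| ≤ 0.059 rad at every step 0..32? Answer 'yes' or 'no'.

apply F[0]=+14.891 → step 1: x=0.004, v=0.425, θ=0.117, ω=-0.947
apply F[1]=+1.540 → step 2: x=0.013, v=0.457, θ=0.097, ω=-0.974
apply F[2]=-0.629 → step 3: x=0.022, v=0.428, θ=0.079, ω=-0.863
apply F[3]=-0.906 → step 4: x=0.030, v=0.392, θ=0.063, ω=-0.745
apply F[4]=-0.885 → step 5: x=0.038, v=0.359, θ=0.049, ω=-0.639
apply F[5]=-0.827 → step 6: x=0.044, v=0.329, θ=0.037, ω=-0.548
apply F[6]=-0.773 → step 7: x=0.051, v=0.302, θ=0.027, ω=-0.468
apply F[7]=-0.724 → step 8: x=0.057, v=0.277, θ=0.018, ω=-0.399
apply F[8]=-0.681 → step 9: x=0.062, v=0.255, θ=0.011, ω=-0.339
apply F[9]=-0.643 → step 10: x=0.067, v=0.235, θ=0.005, ω=-0.288
apply F[10]=-0.609 → step 11: x=0.071, v=0.216, θ=-0.000, ω=-0.243
apply F[11]=-0.577 → step 12: x=0.075, v=0.199, θ=-0.005, ω=-0.204
apply F[12]=-0.548 → step 13: x=0.079, v=0.184, θ=-0.009, ω=-0.170
apply F[13]=-0.522 → step 14: x=0.083, v=0.170, θ=-0.012, ω=-0.141
apply F[14]=-0.497 → step 15: x=0.086, v=0.156, θ=-0.014, ω=-0.116
apply F[15]=-0.474 → step 16: x=0.089, v=0.144, θ=-0.016, ω=-0.094
apply F[16]=-0.453 → step 17: x=0.092, v=0.133, θ=-0.018, ω=-0.075
apply F[17]=-0.433 → step 18: x=0.094, v=0.122, θ=-0.019, ω=-0.059
apply F[18]=-0.414 → step 19: x=0.097, v=0.113, θ=-0.021, ω=-0.045
apply F[19]=-0.396 → step 20: x=0.099, v=0.104, θ=-0.021, ω=-0.033
apply F[20]=-0.380 → step 21: x=0.101, v=0.095, θ=-0.022, ω=-0.023
apply F[21]=-0.364 → step 22: x=0.103, v=0.087, θ=-0.022, ω=-0.014
apply F[22]=-0.348 → step 23: x=0.104, v=0.079, θ=-0.022, ω=-0.007
apply F[23]=-0.335 → step 24: x=0.106, v=0.072, θ=-0.023, ω=-0.000
apply F[24]=-0.321 → step 25: x=0.107, v=0.066, θ=-0.022, ω=0.005
apply F[25]=-0.309 → step 26: x=0.109, v=0.059, θ=-0.022, ω=0.009
apply F[26]=-0.296 → step 27: x=0.110, v=0.053, θ=-0.022, ω=0.013
apply F[27]=-0.284 → step 28: x=0.111, v=0.048, θ=-0.022, ω=0.017
apply F[28]=-0.272 → step 29: x=0.112, v=0.042, θ=-0.021, ω=0.019
apply F[29]=-0.262 → step 30: x=0.112, v=0.037, θ=-0.021, ω=0.021
apply F[30]=-0.252 → step 31: x=0.113, v=0.033, θ=-0.021, ω=0.023
apply F[31]=-0.242 → step 32: x=0.114, v=0.028, θ=-0.020, ω=0.024
Max |angle| over trajectory = 0.126 rad; bound = 0.059 → exceeded.

Answer: no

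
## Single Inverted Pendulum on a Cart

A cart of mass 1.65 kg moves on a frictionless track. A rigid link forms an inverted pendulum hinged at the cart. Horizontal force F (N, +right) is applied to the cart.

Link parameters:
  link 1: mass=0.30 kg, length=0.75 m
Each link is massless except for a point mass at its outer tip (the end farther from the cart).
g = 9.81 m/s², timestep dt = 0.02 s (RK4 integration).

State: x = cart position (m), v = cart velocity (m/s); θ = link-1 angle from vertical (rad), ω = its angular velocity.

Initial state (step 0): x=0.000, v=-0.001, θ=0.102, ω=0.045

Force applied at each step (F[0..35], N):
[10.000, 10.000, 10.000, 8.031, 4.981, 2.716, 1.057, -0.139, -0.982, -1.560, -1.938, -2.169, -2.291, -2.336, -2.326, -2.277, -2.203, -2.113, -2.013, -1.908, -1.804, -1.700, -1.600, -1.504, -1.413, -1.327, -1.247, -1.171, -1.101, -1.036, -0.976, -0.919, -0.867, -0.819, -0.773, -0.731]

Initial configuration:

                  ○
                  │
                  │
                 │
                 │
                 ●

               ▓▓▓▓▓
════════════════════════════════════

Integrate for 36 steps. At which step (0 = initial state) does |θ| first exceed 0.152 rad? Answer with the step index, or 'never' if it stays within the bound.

apply F[0]=+10.000 → step 1: x=0.001, v=0.116, θ=0.102, ω=-0.084
apply F[1]=+10.000 → step 2: x=0.005, v=0.234, θ=0.099, ω=-0.214
apply F[2]=+10.000 → step 3: x=0.011, v=0.351, θ=0.093, ω=-0.345
apply F[3]=+8.031 → step 4: x=0.018, v=0.446, θ=0.085, ω=-0.446
apply F[4]=+4.981 → step 5: x=0.028, v=0.503, θ=0.076, ω=-0.502
apply F[5]=+2.716 → step 6: x=0.038, v=0.533, θ=0.065, ω=-0.524
apply F[6]=+1.057 → step 7: x=0.049, v=0.544, θ=0.055, ω=-0.522
apply F[7]=-0.139 → step 8: x=0.060, v=0.541, θ=0.045, ω=-0.505
apply F[8]=-0.982 → step 9: x=0.071, v=0.527, θ=0.035, ω=-0.477
apply F[9]=-1.560 → step 10: x=0.081, v=0.507, θ=0.026, ω=-0.442
apply F[10]=-1.938 → step 11: x=0.091, v=0.483, θ=0.017, ω=-0.404
apply F[11]=-2.169 → step 12: x=0.100, v=0.456, θ=0.010, ω=-0.365
apply F[12]=-2.291 → step 13: x=0.109, v=0.429, θ=0.003, ω=-0.326
apply F[13]=-2.336 → step 14: x=0.117, v=0.400, θ=-0.003, ω=-0.288
apply F[14]=-2.326 → step 15: x=0.125, v=0.372, θ=-0.009, ω=-0.253
apply F[15]=-2.277 → step 16: x=0.132, v=0.345, θ=-0.014, ω=-0.219
apply F[16]=-2.203 → step 17: x=0.139, v=0.319, θ=-0.018, ω=-0.189
apply F[17]=-2.113 → step 18: x=0.145, v=0.294, θ=-0.021, ω=-0.161
apply F[18]=-2.013 → step 19: x=0.151, v=0.270, θ=-0.024, ω=-0.135
apply F[19]=-1.908 → step 20: x=0.156, v=0.248, θ=-0.027, ω=-0.112
apply F[20]=-1.804 → step 21: x=0.161, v=0.227, θ=-0.029, ω=-0.091
apply F[21]=-1.700 → step 22: x=0.165, v=0.208, θ=-0.030, ω=-0.073
apply F[22]=-1.600 → step 23: x=0.169, v=0.189, θ=-0.032, ω=-0.057
apply F[23]=-1.504 → step 24: x=0.173, v=0.172, θ=-0.033, ω=-0.042
apply F[24]=-1.413 → step 25: x=0.176, v=0.156, θ=-0.033, ω=-0.030
apply F[25]=-1.327 → step 26: x=0.179, v=0.142, θ=-0.034, ω=-0.019
apply F[26]=-1.247 → step 27: x=0.182, v=0.128, θ=-0.034, ω=-0.009
apply F[27]=-1.171 → step 28: x=0.184, v=0.115, θ=-0.034, ω=-0.001
apply F[28]=-1.101 → step 29: x=0.186, v=0.103, θ=-0.034, ω=0.006
apply F[29]=-1.036 → step 30: x=0.188, v=0.091, θ=-0.034, ω=0.013
apply F[30]=-0.976 → step 31: x=0.190, v=0.081, θ=-0.034, ω=0.018
apply F[31]=-0.919 → step 32: x=0.191, v=0.071, θ=-0.033, ω=0.023
apply F[32]=-0.867 → step 33: x=0.193, v=0.061, θ=-0.033, ω=0.026
apply F[33]=-0.819 → step 34: x=0.194, v=0.053, θ=-0.032, ω=0.030
apply F[34]=-0.773 → step 35: x=0.195, v=0.044, θ=-0.032, ω=0.032
apply F[35]=-0.731 → step 36: x=0.196, v=0.037, θ=-0.031, ω=0.034
max |θ| = 0.102 ≤ 0.152 over all 37 states.

Answer: never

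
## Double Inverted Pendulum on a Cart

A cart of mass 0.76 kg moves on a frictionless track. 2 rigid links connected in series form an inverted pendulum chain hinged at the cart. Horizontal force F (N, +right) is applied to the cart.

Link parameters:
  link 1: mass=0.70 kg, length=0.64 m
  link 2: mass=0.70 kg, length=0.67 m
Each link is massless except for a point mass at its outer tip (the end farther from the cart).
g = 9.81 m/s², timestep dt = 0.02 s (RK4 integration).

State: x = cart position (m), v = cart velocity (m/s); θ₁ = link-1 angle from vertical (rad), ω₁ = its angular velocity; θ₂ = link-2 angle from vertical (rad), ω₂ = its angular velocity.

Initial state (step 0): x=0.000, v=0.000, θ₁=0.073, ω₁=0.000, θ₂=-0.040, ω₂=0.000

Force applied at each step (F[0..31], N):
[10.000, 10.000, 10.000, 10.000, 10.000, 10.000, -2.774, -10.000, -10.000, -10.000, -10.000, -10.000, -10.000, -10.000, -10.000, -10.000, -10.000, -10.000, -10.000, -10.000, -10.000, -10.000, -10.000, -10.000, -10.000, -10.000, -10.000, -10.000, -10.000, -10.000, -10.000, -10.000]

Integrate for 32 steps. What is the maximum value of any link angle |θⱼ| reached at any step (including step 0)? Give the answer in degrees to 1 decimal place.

apply F[0]=+10.000 → step 1: x=0.002, v=0.235, θ₁=0.070, ω₁=-0.308, θ₂=-0.041, ω₂=-0.070
apply F[1]=+10.000 → step 2: x=0.009, v=0.474, θ₁=0.061, ω₁=-0.625, θ₂=-0.043, ω₂=-0.136
apply F[2]=+10.000 → step 3: x=0.021, v=0.717, θ₁=0.045, ω₁=-0.959, θ₂=-0.046, ω₂=-0.194
apply F[3]=+10.000 → step 4: x=0.038, v=0.969, θ₁=0.022, ω₁=-1.317, θ₂=-0.050, ω₂=-0.240
apply F[4]=+10.000 → step 5: x=0.060, v=1.229, θ₁=-0.008, ω₁=-1.706, θ₂=-0.056, ω₂=-0.270
apply F[5]=+10.000 → step 6: x=0.087, v=1.499, θ₁=-0.046, ω₁=-2.129, θ₂=-0.061, ω₂=-0.284
apply F[6]=-2.774 → step 7: x=0.117, v=1.444, θ₁=-0.088, ω₁=-2.064, θ₂=-0.067, ω₂=-0.282
apply F[7]=-10.000 → step 8: x=0.143, v=1.215, θ₁=-0.126, ω₁=-1.752, θ₂=-0.072, ω₂=-0.262
apply F[8]=-10.000 → step 9: x=0.166, v=1.002, θ₁=-0.159, ω₁=-1.486, θ₂=-0.077, ω₂=-0.224
apply F[9]=-10.000 → step 10: x=0.184, v=0.802, θ₁=-0.186, ω₁=-1.261, θ₂=-0.081, ω₂=-0.168
apply F[10]=-10.000 → step 11: x=0.198, v=0.615, θ₁=-0.209, ω₁=-1.072, θ₂=-0.084, ω₂=-0.096
apply F[11]=-10.000 → step 12: x=0.208, v=0.438, θ₁=-0.229, ω₁=-0.912, θ₂=-0.085, ω₂=-0.010
apply F[12]=-10.000 → step 13: x=0.215, v=0.268, θ₁=-0.246, ω₁=-0.778, θ₂=-0.084, ω₂=0.089
apply F[13]=-10.000 → step 14: x=0.219, v=0.106, θ₁=-0.260, ω₁=-0.666, θ₂=-0.081, ω₂=0.199
apply F[14]=-10.000 → step 15: x=0.220, v=-0.052, θ₁=-0.273, ω₁=-0.572, θ₂=-0.076, ω₂=0.320
apply F[15]=-10.000 → step 16: x=0.217, v=-0.205, θ₁=-0.283, ω₁=-0.493, θ₂=-0.068, ω₂=0.453
apply F[16]=-10.000 → step 17: x=0.211, v=-0.355, θ₁=-0.293, ω₁=-0.428, θ₂=-0.058, ω₂=0.596
apply F[17]=-10.000 → step 18: x=0.203, v=-0.504, θ₁=-0.301, ω₁=-0.373, θ₂=-0.044, ω₂=0.751
apply F[18]=-10.000 → step 19: x=0.191, v=-0.651, θ₁=-0.308, ω₁=-0.328, θ₂=-0.028, ω₂=0.917
apply F[19]=-10.000 → step 20: x=0.177, v=-0.797, θ₁=-0.314, ω₁=-0.289, θ₂=-0.008, ω₂=1.095
apply F[20]=-10.000 → step 21: x=0.159, v=-0.945, θ₁=-0.319, ω₁=-0.256, θ₂=0.016, ω₂=1.285
apply F[21]=-10.000 → step 22: x=0.139, v=-1.093, θ₁=-0.324, ω₁=-0.225, θ₂=0.044, ω₂=1.487
apply F[22]=-10.000 → step 23: x=0.116, v=-1.244, θ₁=-0.328, ω₁=-0.194, θ₂=0.076, ω₂=1.701
apply F[23]=-10.000 → step 24: x=0.089, v=-1.397, θ₁=-0.332, ω₁=-0.160, θ₂=0.112, ω₂=1.927
apply F[24]=-10.000 → step 25: x=0.060, v=-1.554, θ₁=-0.334, ω₁=-0.119, θ₂=0.153, ω₂=2.162
apply F[25]=-10.000 → step 26: x=0.027, v=-1.716, θ₁=-0.336, ω₁=-0.066, θ₂=0.198, ω₂=2.407
apply F[26]=-10.000 → step 27: x=-0.009, v=-1.882, θ₁=-0.337, ω₁=0.002, θ₂=0.249, ω₂=2.659
apply F[27]=-10.000 → step 28: x=-0.048, v=-2.054, θ₁=-0.336, ω₁=0.091, θ₂=0.305, ω₂=2.916
apply F[28]=-10.000 → step 29: x=-0.091, v=-2.232, θ₁=-0.333, ω₁=0.206, θ₂=0.366, ω₂=3.177
apply F[29]=-10.000 → step 30: x=-0.138, v=-2.417, θ₁=-0.328, ω₁=0.354, θ₂=0.432, ω₂=3.438
apply F[30]=-10.000 → step 31: x=-0.188, v=-2.608, θ₁=-0.319, ω₁=0.539, θ₂=0.503, ω₂=3.698
apply F[31]=-10.000 → step 32: x=-0.242, v=-2.807, θ₁=-0.306, ω₁=0.768, θ₂=0.580, ω₂=3.953
Max |angle| over trajectory = 0.580 rad = 33.2°.

Answer: 33.2°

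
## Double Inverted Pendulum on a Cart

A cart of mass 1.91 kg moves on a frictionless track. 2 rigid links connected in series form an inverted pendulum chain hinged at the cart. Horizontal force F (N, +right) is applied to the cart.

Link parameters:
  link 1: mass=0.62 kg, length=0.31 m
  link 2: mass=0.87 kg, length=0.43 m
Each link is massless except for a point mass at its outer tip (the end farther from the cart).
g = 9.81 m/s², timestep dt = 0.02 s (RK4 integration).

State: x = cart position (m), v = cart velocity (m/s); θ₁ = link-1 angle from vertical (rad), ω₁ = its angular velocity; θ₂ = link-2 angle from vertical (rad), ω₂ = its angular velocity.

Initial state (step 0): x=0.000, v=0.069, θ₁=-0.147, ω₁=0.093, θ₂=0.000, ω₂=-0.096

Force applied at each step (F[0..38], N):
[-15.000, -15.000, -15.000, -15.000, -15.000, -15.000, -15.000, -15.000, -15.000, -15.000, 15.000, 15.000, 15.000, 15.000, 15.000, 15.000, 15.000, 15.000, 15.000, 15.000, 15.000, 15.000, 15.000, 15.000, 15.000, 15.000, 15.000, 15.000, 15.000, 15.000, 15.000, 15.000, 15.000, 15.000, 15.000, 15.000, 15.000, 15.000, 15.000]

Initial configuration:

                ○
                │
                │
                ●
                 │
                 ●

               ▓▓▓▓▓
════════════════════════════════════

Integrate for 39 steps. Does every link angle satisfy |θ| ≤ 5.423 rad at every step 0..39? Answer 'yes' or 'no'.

apply F[0]=-15.000 → step 1: x=0.000, v=-0.065, θ₁=-0.143, ω₁=0.294, θ₂=-0.000, ω₂=0.071
apply F[1]=-15.000 → step 2: x=-0.003, v=-0.199, θ₁=-0.135, ω₁=0.507, θ₂=0.003, ω₂=0.233
apply F[2]=-15.000 → step 3: x=-0.008, v=-0.336, θ₁=-0.123, ω₁=0.739, θ₂=0.009, ω₂=0.386
apply F[3]=-15.000 → step 4: x=-0.016, v=-0.475, θ₁=-0.105, ω₁=0.998, θ₂=0.018, ω₂=0.529
apply F[4]=-15.000 → step 5: x=-0.027, v=-0.618, θ₁=-0.083, ω₁=1.294, θ₂=0.030, ω₂=0.658
apply F[5]=-15.000 → step 6: x=-0.041, v=-0.765, θ₁=-0.053, ω₁=1.636, θ₂=0.044, ω₂=0.768
apply F[6]=-15.000 → step 7: x=-0.058, v=-0.917, θ₁=-0.017, ω₁=2.035, θ₂=0.061, ω₂=0.855
apply F[7]=-15.000 → step 8: x=-0.078, v=-1.075, θ₁=0.028, ω₁=2.501, θ₂=0.078, ω₂=0.912
apply F[8]=-15.000 → step 9: x=-0.101, v=-1.237, θ₁=0.084, ω₁=3.040, θ₂=0.097, ω₂=0.937
apply F[9]=-15.000 → step 10: x=-0.127, v=-1.403, θ₁=0.151, ω₁=3.649, θ₂=0.116, ω₂=0.932
apply F[10]=+15.000 → step 11: x=-0.154, v=-1.266, θ₁=0.221, ω₁=3.369, θ₂=0.134, ω₂=0.885
apply F[11]=+15.000 → step 12: x=-0.178, v=-1.138, θ₁=0.286, ω₁=3.202, θ₂=0.151, ω₂=0.792
apply F[12]=+15.000 → step 13: x=-0.199, v=-1.019, θ₁=0.349, ω₁=3.141, θ₂=0.165, ω₂=0.656
apply F[13]=+15.000 → step 14: x=-0.219, v=-0.906, θ₁=0.412, ω₁=3.175, θ₂=0.177, ω₂=0.480
apply F[14]=+15.000 → step 15: x=-0.236, v=-0.797, θ₁=0.477, ω₁=3.295, θ₂=0.184, ω₂=0.269
apply F[15]=+15.000 → step 16: x=-0.250, v=-0.691, θ₁=0.545, ω₁=3.486, θ₂=0.187, ω₂=0.033
apply F[16]=+15.000 → step 17: x=-0.263, v=-0.584, θ₁=0.617, ω₁=3.733, θ₂=0.185, ω₂=-0.219
apply F[17]=+15.000 → step 18: x=-0.274, v=-0.474, θ₁=0.694, ω₁=4.019, θ₂=0.179, ω₂=-0.472
apply F[18]=+15.000 → step 19: x=-0.282, v=-0.359, θ₁=0.778, ω₁=4.331, θ₂=0.167, ω₂=-0.712
apply F[19]=+15.000 → step 20: x=-0.288, v=-0.238, θ₁=0.867, ω₁=4.656, θ₂=0.150, ω₂=-0.925
apply F[20]=+15.000 → step 21: x=-0.292, v=-0.108, θ₁=0.964, ω₁=4.991, θ₂=0.130, ω₂=-1.097
apply F[21]=+15.000 → step 22: x=-0.292, v=0.031, θ₁=1.067, ω₁=5.337, θ₂=0.107, ω₂=-1.218
apply F[22]=+15.000 → step 23: x=-0.290, v=0.179, θ₁=1.178, ω₁=5.704, θ₂=0.082, ω₂=-1.279
apply F[23]=+15.000 → step 24: x=-0.285, v=0.338, θ₁=1.296, ω₁=6.106, θ₂=0.056, ω₂=-1.267
apply F[24]=+15.000 → step 25: x=-0.277, v=0.509, θ₁=1.422, ω₁=6.566, θ₂=0.032, ω₂=-1.169
apply F[25]=+15.000 → step 26: x=-0.265, v=0.695, θ₁=1.559, ω₁=7.114, θ₂=0.010, ω₂=-0.962
apply F[26]=+15.000 → step 27: x=-0.249, v=0.900, θ₁=1.708, ω₁=7.795, θ₂=-0.006, ω₂=-0.612
apply F[27]=+15.000 → step 28: x=-0.228, v=1.134, θ₁=1.872, ω₁=8.676, θ₂=-0.013, ω₂=-0.067
apply F[28]=+15.000 → step 29: x=-0.203, v=1.407, θ₁=2.057, ω₁=9.862, θ₂=-0.007, ω₂=0.761
apply F[29]=+15.000 → step 30: x=-0.172, v=1.739, θ₁=2.270, ω₁=11.524, θ₂=0.020, ω₂=2.017
apply F[30]=+15.000 → step 31: x=-0.133, v=2.150, θ₁=2.523, ω₁=13.923, θ₂=0.078, ω₂=3.938
apply F[31]=+15.000 → step 32: x=-0.085, v=2.625, θ₁=2.833, ω₁=17.254, θ₂=0.184, ω₂=6.822
apply F[32]=+15.000 → step 33: x=-0.029, v=2.926, θ₁=3.213, ω₁=20.481, θ₂=0.356, ω₂=10.346
apply F[33]=+15.000 → step 34: x=0.028, v=2.655, θ₁=3.631, ω₁=20.788, θ₂=0.588, ω₂=12.490
apply F[34]=+15.000 → step 35: x=0.075, v=2.100, θ₁=4.031, ω₁=19.148, θ₂=0.842, ω₂=12.719
apply F[35]=+15.000 → step 36: x=0.112, v=1.606, θ₁=4.398, ω₁=17.653, θ₂=1.092, ω₂=12.162
apply F[36]=+15.000 → step 37: x=0.140, v=1.207, θ₁=4.741, ω₁=16.636, θ₂=1.327, ω₂=11.290
apply F[37]=+15.000 → step 38: x=0.161, v=0.877, θ₁=5.066, ω₁=15.935, θ₂=1.542, ω₂=10.148
apply F[38]=+15.000 → step 39: x=0.176, v=0.612, θ₁=5.379, ω₁=15.322, θ₂=1.730, ω₂=8.657
Max |angle| over trajectory = 5.379 rad; bound = 5.423 → within bound.

Answer: yes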